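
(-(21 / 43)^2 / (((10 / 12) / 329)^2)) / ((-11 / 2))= 3436868232 / 508475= 6759.17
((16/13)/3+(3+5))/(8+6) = 164/273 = 0.60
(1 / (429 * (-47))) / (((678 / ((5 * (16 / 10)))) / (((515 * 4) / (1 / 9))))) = -8240 / 759473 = -0.01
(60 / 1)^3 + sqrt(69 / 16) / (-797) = 216000-sqrt(69) / 3188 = 216000.00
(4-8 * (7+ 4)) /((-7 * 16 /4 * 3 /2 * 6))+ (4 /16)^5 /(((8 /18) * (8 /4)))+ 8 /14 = 155837 /172032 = 0.91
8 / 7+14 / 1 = 106 / 7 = 15.14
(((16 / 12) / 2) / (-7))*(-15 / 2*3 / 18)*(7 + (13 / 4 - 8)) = 15 / 56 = 0.27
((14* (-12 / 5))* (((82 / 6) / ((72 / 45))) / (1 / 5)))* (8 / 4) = -2870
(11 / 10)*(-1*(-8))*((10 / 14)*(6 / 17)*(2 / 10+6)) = 13.75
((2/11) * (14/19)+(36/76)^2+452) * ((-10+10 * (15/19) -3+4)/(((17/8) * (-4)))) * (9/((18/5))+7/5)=294236397/1282633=229.40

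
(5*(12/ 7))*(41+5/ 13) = 32280/ 91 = 354.73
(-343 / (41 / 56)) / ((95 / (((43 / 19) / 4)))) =-206486 / 74005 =-2.79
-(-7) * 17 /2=119 /2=59.50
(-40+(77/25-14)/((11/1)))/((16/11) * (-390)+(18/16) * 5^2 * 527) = -0.00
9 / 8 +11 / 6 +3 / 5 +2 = 667 / 120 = 5.56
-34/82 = -17/41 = -0.41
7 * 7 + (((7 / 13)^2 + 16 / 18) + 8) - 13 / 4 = 334187 / 6084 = 54.93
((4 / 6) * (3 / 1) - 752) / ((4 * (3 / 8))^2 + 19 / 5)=-15000 / 121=-123.97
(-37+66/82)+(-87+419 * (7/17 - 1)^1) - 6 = -375.67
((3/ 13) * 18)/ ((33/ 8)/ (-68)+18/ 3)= 3264/ 4667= 0.70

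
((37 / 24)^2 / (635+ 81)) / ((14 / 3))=1369 / 1924608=0.00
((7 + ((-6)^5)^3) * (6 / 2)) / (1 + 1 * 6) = -1410554953707 / 7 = -201507850529.57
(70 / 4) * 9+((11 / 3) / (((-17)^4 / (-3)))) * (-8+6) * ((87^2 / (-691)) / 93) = 563567441403 / 3578206682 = 157.50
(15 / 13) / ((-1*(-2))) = 15 / 26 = 0.58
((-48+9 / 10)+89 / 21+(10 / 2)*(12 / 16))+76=15493 / 420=36.89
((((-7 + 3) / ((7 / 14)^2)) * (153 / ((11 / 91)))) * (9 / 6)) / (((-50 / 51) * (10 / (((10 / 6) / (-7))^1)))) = -202878 / 275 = -737.74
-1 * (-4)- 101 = -97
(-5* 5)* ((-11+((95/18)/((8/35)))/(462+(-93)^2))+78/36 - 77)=2815215875/1311984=2145.77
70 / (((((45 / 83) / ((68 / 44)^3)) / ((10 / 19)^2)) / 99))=570890600 / 43681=13069.54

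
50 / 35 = 10 / 7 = 1.43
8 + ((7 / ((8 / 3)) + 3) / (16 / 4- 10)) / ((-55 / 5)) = 1423 / 176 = 8.09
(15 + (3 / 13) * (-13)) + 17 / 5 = 15.40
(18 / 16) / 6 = 3 / 16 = 0.19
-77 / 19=-4.05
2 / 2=1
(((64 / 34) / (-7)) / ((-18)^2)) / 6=-4 / 28917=-0.00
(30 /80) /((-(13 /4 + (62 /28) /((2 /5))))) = -7 /164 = -0.04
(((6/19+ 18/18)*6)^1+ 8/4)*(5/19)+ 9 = 4189/361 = 11.60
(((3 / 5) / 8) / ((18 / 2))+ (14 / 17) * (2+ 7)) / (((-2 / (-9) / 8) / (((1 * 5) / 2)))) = 45411 / 68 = 667.81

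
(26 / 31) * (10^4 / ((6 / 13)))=1690000 / 93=18172.04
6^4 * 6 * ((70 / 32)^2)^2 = 364651875 / 2048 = 178052.67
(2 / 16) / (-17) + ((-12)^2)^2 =2820095 / 136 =20735.99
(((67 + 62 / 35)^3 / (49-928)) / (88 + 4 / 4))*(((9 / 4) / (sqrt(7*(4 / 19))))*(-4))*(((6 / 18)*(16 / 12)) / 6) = 13945313143*sqrt(133) / 70437236625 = 2.28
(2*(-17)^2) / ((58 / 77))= 22253 / 29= 767.34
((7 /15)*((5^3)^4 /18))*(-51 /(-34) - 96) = -2392578125 /4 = -598144531.25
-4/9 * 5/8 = -5/18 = -0.28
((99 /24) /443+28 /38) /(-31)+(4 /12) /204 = -7165325 /319374648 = -0.02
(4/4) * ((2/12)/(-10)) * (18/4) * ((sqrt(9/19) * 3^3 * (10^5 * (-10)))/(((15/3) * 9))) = 135000 * sqrt(19)/19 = 30971.12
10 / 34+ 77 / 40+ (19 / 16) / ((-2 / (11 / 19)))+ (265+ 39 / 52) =267.63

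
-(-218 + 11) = 207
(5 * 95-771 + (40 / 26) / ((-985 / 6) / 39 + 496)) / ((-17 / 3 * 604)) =25547268 / 295407793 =0.09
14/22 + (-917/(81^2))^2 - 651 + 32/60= -1538472257459/2367569655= -649.81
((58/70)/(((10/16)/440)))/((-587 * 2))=-0.50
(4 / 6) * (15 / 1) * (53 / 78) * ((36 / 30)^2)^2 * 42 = 961632 / 1625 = 591.77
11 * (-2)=-22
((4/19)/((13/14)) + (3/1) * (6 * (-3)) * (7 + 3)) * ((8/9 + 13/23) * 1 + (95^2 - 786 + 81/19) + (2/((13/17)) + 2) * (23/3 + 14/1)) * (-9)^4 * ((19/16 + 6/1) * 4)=-3987323287330635/4693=-849632066339.36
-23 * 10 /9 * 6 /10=-46 /3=-15.33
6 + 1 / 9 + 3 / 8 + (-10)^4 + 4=720755 / 72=10010.49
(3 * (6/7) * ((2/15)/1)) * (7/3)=4/5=0.80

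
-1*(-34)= 34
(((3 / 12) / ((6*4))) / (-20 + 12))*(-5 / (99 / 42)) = 35 / 12672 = 0.00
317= 317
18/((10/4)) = 36/5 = 7.20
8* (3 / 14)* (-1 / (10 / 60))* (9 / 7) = -648 / 49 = -13.22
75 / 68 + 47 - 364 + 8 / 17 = -21449 / 68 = -315.43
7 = 7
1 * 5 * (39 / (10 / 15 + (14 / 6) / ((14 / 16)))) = 117 / 2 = 58.50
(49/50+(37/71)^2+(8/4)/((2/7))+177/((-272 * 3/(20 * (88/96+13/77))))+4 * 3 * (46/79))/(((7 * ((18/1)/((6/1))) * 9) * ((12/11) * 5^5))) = 387466927453/23709158865000000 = 0.00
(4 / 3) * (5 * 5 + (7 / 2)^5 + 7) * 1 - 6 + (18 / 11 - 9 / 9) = 194725 / 264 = 737.59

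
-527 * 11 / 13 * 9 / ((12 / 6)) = -2006.65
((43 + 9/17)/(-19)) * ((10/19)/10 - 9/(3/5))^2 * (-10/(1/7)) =4177980800/116603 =35830.82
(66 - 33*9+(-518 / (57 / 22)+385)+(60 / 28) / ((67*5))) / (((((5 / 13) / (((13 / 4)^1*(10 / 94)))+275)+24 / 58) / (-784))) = 673883343952 / 5175718845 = 130.20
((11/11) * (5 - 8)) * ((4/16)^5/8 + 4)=-98307/8192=-12.00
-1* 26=-26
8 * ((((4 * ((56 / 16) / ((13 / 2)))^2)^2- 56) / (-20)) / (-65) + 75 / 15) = 14726840 / 371293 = 39.66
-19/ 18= -1.06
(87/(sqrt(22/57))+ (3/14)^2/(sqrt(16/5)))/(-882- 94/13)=-1131 *sqrt(1254)/254320- 117 *sqrt(5)/9063040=-0.16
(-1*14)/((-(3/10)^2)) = 1400/9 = 155.56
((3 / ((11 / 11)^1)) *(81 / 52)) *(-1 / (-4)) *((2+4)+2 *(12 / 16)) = 3645 / 416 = 8.76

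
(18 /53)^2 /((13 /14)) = 4536 /36517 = 0.12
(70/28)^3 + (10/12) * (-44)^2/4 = 10055/24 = 418.96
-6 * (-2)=12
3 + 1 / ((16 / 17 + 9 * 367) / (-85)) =167056 / 56167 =2.97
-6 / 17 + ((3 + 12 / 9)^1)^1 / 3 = 167 / 153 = 1.09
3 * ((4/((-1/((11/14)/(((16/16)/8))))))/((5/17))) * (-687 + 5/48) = 176159.34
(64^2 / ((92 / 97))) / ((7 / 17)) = 10488.05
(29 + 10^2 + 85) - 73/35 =7417/35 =211.91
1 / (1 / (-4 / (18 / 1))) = -2 / 9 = -0.22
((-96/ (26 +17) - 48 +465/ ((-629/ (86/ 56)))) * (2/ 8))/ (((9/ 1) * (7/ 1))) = -12967235/ 63614544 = -0.20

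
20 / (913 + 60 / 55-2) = 220 / 10033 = 0.02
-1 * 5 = -5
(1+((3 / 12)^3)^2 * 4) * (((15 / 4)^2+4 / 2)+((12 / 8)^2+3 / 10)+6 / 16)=311395 / 16384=19.01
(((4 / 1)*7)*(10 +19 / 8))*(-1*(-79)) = 54747 / 2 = 27373.50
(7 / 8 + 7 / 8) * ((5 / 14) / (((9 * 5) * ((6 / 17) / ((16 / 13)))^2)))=2312 / 13689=0.17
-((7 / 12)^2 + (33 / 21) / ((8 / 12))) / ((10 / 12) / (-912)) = 103322 / 35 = 2952.06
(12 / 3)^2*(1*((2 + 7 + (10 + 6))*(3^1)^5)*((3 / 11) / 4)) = 72900 / 11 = 6627.27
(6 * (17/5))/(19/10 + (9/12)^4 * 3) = 7.16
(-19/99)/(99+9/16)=-304/157707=-0.00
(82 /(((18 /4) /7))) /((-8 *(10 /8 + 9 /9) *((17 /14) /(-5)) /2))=80360 /1377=58.36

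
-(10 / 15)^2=-4 / 9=-0.44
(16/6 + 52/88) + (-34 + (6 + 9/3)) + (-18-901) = -62089/66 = -940.74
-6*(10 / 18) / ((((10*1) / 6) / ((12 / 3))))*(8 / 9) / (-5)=64 / 45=1.42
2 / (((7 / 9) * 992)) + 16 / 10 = 27821 / 17360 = 1.60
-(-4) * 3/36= 0.33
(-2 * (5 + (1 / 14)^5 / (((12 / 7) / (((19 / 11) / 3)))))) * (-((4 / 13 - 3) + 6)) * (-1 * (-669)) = 1458749437231 / 65921856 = 22128.46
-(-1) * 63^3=250047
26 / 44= 13 / 22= 0.59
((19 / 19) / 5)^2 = 1 / 25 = 0.04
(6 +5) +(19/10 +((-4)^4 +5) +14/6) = 276.23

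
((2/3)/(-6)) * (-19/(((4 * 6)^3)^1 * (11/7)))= 133/1368576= 0.00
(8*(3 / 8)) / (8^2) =3 / 64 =0.05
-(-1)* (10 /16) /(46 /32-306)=-0.00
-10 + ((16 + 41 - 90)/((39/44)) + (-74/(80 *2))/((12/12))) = -49601/1040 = -47.69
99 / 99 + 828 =829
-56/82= -28/41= -0.68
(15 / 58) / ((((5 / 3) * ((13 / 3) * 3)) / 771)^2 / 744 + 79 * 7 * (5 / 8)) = 2985282702 / 3989581569917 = 0.00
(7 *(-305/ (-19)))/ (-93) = -1.21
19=19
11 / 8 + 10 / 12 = 53 / 24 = 2.21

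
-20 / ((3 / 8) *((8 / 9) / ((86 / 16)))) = -645 / 2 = -322.50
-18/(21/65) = -390/7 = -55.71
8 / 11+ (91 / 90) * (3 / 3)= 1.74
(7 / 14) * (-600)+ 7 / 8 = -2393 / 8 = -299.12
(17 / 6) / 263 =17 / 1578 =0.01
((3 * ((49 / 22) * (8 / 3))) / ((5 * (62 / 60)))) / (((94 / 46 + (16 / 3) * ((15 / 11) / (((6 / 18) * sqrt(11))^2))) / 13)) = 3867864 / 689657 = 5.61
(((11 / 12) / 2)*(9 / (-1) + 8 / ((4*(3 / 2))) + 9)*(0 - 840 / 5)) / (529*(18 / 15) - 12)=-770 / 4671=-0.16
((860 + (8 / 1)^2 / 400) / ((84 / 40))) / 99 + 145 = 73823 / 495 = 149.14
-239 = -239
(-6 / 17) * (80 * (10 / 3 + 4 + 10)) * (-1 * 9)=74880 / 17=4404.71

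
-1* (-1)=1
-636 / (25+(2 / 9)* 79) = -5724 / 383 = -14.95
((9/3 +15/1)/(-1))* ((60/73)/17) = -0.87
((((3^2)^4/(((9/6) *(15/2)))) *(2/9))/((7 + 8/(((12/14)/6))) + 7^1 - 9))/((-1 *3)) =-216/305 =-0.71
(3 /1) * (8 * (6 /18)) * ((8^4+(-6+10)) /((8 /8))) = 32800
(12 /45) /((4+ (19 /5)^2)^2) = 500 /637563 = 0.00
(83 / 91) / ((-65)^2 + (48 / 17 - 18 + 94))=1411 / 6658015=0.00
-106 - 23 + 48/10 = -124.20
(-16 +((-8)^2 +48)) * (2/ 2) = 96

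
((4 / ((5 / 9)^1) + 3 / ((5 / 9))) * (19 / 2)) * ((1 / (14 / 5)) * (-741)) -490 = -32167.75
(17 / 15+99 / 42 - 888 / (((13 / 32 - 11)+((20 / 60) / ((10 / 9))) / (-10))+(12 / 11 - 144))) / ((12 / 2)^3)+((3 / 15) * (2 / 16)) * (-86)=-1594225079 / 756609840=-2.11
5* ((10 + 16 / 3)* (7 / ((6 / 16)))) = 12880 / 9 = 1431.11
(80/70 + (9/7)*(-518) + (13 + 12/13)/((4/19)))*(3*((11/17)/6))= -2397285/12376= -193.70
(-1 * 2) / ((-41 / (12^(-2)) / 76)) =19 / 738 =0.03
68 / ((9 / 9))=68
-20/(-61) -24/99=172/2013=0.09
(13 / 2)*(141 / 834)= 611 / 556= 1.10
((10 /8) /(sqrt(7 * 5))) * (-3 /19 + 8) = 149 * sqrt(35) /532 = 1.66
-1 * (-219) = 219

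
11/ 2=5.50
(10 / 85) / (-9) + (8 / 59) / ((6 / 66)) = 13346 / 9027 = 1.48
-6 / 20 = -3 / 10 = -0.30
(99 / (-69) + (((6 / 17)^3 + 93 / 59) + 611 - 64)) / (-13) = -3648053135 / 86670233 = -42.09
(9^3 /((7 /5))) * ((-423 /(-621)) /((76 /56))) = 114210 /437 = 261.35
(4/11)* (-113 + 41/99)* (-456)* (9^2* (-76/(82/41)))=-6952963968/121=-57462512.13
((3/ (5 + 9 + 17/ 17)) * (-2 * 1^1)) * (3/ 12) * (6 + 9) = -3/ 2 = -1.50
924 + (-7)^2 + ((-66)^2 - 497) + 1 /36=173953 /36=4832.03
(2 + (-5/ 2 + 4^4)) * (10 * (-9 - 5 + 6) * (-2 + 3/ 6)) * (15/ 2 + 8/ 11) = 2774730/ 11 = 252248.18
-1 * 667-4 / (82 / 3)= -27353 / 41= -667.15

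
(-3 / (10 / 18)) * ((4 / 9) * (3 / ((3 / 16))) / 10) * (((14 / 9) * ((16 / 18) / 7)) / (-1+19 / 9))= -256 / 375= -0.68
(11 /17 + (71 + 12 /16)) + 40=7643 /68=112.40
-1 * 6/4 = -3/2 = -1.50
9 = 9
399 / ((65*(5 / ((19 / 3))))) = 2527 / 325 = 7.78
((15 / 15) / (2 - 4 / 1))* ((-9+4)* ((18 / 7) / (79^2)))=45 / 43687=0.00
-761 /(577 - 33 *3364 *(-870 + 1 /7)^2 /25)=932225 /4115871435227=0.00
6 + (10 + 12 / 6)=18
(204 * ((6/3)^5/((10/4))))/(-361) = -13056/1805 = -7.23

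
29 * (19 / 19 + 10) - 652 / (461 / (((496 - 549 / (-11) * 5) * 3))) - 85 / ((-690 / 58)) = -992721980 / 349899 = -2837.17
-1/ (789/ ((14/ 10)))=-7/ 3945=-0.00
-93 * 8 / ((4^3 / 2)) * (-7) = 651 / 4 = 162.75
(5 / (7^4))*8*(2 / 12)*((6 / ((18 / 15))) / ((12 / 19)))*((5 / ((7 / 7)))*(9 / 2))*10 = 11875 / 2401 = 4.95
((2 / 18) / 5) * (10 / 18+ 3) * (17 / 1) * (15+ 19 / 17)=8768 / 405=21.65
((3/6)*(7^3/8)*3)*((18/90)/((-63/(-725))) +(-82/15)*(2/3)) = -6909/80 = -86.36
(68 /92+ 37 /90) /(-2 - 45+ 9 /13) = -30953 /1246140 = -0.02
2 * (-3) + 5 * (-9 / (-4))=21 / 4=5.25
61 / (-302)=-61 / 302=-0.20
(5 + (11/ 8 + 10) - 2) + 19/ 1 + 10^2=133.38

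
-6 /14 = -3 /7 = -0.43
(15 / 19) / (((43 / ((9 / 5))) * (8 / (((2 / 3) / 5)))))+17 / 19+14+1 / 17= 4153953 / 277780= 14.95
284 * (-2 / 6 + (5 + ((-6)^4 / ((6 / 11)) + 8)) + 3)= 2037700 / 3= 679233.33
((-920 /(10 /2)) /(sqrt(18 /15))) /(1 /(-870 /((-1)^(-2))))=26680 * sqrt(30)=146132.38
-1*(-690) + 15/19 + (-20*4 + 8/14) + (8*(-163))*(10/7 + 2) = -513313/133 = -3859.50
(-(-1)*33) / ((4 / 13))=429 / 4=107.25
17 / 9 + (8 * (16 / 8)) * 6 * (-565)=-488143 / 9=-54238.11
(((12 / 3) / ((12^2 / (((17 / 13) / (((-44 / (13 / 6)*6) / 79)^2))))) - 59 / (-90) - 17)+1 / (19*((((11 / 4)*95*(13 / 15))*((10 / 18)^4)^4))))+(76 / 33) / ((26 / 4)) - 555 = -36749207418050815042423423 / 64682005781250000000000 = -568.15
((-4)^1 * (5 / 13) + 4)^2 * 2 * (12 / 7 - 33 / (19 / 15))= -509952 / 1729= -294.94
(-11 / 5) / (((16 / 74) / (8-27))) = 7733 / 40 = 193.32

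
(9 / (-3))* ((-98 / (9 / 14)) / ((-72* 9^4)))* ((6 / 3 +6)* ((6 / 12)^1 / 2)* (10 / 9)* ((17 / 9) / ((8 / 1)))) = -29155 / 57395628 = -0.00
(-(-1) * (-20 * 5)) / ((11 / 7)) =-63.64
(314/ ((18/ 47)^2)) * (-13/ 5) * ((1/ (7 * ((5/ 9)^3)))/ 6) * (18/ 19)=-121731363/ 166250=-732.22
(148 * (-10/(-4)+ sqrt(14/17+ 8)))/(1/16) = 5920+ 11840 * sqrt(102)/17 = 12954.01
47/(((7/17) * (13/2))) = 1598/91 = 17.56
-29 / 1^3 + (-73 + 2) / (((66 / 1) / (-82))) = 1954 / 33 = 59.21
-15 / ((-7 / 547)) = 8205 / 7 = 1172.14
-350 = -350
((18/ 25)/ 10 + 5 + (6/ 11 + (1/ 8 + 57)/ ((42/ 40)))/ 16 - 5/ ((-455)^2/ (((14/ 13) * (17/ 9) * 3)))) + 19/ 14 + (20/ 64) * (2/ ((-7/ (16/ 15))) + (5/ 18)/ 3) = 22374392543/ 2283781500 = 9.80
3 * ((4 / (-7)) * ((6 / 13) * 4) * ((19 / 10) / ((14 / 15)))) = -4104 / 637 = -6.44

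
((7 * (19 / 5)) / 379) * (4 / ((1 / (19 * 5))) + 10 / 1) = 10374 / 379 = 27.37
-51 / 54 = -17 / 18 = -0.94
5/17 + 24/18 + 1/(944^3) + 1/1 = 112725139507/42902851584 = 2.63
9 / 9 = 1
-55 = -55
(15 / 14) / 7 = 0.15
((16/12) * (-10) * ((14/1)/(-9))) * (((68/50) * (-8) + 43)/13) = 89936/1755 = 51.25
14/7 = 2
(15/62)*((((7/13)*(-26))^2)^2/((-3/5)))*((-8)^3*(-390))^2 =-19146583572480000/31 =-617631728144516.13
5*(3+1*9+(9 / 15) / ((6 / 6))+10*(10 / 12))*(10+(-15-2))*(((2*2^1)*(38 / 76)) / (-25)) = 4396 / 75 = 58.61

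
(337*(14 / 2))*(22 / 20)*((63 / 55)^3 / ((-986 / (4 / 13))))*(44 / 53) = -2359443492 / 2335279375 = -1.01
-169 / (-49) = 169 / 49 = 3.45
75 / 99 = 25 / 33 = 0.76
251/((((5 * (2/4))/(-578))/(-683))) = 198176548/5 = 39635309.60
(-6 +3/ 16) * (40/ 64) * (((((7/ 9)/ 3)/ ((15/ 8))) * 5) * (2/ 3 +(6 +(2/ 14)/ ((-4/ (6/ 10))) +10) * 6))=-628463/ 2592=-242.46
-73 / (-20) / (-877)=-73 / 17540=-0.00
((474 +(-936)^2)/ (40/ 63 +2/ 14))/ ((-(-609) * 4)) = 1314855/ 2842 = 462.65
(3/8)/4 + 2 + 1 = 99/32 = 3.09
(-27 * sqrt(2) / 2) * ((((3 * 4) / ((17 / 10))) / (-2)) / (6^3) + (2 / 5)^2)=-3297 * sqrt(2) / 1700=-2.74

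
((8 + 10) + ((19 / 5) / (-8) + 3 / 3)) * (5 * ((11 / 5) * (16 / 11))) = 1482 / 5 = 296.40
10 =10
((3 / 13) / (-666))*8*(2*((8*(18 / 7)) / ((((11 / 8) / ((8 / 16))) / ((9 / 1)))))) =-13824 / 37037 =-0.37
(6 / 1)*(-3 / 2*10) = -90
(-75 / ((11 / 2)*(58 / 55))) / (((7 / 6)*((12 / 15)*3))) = -1875 / 406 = -4.62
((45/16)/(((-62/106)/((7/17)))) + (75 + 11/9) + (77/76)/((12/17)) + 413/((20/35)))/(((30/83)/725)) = 1731882172825/1081404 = 1601512.64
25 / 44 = 0.57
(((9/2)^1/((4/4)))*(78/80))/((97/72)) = 3159/970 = 3.26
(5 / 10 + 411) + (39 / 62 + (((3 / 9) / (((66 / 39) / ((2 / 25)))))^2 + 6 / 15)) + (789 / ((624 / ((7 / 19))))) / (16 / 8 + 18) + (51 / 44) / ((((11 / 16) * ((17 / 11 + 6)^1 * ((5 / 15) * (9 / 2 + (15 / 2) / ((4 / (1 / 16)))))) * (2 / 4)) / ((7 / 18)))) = 2250551667017603437 / 5453694880920000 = 412.67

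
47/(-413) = -47/413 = -0.11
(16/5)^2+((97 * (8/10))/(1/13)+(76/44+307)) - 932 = 108836/275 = 395.77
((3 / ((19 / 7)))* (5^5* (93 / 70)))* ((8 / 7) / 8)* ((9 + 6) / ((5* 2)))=523125 / 532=983.32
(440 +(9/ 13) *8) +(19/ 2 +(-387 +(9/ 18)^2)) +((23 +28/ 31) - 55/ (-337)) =50171241/ 543244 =92.35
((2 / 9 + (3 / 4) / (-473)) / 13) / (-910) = -289 / 15495480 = -0.00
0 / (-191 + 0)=0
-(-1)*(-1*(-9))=9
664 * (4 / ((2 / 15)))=19920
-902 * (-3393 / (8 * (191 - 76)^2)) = 28.93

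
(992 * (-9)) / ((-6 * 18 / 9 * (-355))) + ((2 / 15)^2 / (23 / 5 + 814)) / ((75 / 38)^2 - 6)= -83289456488 / 39741413265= -2.10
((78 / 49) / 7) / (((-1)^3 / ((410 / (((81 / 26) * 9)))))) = -277160 / 83349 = -3.33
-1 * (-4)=4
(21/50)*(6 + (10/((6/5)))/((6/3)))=427/100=4.27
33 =33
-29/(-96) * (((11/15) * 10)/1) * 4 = 8.86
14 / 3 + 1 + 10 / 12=13 / 2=6.50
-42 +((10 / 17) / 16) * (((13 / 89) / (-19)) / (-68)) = -656811391 / 15638368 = -42.00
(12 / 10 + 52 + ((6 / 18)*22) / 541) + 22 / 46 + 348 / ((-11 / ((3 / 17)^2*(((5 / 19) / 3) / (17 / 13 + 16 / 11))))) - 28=2077593122521 / 80964547905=25.66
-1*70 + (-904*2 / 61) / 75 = -322058 / 4575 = -70.40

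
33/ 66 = 1/ 2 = 0.50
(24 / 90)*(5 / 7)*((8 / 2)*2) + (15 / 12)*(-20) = -23.48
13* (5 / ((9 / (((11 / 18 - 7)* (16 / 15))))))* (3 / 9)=-11960 / 729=-16.41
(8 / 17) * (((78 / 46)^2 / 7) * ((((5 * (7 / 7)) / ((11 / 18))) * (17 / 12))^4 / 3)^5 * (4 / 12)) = 165865618703482326895466224591054630279541015625 / 326525679204469271962753826816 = 507971131420931336.54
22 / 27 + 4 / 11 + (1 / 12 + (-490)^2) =285240299 / 1188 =240101.26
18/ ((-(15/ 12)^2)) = -288/ 25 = -11.52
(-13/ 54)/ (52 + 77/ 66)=-0.00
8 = 8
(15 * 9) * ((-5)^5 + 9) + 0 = -420660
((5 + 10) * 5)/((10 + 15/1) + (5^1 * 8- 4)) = 75/61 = 1.23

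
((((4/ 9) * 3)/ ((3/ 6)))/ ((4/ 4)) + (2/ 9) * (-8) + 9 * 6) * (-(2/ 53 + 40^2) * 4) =-167568752/ 477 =-351297.17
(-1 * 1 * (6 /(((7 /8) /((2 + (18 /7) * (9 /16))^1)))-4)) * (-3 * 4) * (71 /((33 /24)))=12165.11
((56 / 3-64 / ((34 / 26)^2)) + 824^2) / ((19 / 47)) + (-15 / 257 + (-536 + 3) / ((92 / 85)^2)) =60165908395990763 / 35832860304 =1679070.77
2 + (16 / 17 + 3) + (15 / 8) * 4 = 13.44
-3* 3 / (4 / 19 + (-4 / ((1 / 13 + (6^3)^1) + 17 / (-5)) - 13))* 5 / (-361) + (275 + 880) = 18456533115 / 15979817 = 1154.99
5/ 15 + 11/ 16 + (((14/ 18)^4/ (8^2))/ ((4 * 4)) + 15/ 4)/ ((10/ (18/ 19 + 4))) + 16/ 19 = 2373270287/ 638254080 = 3.72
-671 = -671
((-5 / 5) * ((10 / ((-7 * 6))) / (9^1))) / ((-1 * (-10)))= 1 / 378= 0.00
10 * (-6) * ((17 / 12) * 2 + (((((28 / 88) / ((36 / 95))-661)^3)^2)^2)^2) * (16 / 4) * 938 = -408445144931356693438124954526307451383100340943020894943774620567484462359344215630684494292983007433341855012382098657910750603063985567785 / 38648542900743213361159000407471136470421279830338473844224164888576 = -10568190008620021569311260000000000000000000000000000000000000000000000000.00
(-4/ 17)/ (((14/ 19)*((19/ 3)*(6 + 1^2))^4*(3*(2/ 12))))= -324/ 1959746621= -0.00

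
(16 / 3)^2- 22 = 58 / 9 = 6.44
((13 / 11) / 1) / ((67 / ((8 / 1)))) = 104 / 737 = 0.14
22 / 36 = 0.61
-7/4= -1.75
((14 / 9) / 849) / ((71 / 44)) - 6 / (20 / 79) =-128568947 / 5425110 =-23.70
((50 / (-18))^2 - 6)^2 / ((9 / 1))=19321 / 59049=0.33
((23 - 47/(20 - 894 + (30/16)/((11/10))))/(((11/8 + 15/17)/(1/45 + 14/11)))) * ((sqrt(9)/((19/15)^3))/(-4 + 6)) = 8677803066300/889013077183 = 9.76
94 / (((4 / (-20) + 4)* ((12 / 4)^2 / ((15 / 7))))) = 2350 / 399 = 5.89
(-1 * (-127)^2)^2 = 260144641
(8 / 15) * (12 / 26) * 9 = 144 / 65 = 2.22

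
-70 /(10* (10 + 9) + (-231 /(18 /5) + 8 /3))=-140 /257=-0.54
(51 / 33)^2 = 289 / 121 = 2.39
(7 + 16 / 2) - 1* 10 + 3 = 8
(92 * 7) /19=644 /19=33.89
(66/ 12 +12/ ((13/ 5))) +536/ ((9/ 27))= 42071/ 26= 1618.12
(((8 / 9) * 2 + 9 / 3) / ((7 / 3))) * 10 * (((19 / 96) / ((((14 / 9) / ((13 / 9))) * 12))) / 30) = 10621 / 1016064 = 0.01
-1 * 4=-4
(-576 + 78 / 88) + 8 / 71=-1796303 / 3124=-575.00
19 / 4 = 4.75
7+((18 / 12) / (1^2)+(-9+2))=3 / 2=1.50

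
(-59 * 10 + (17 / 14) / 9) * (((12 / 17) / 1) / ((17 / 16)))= -2378336 / 6069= -391.88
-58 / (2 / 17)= -493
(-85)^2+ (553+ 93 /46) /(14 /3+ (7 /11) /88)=2292564287 /312179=7343.75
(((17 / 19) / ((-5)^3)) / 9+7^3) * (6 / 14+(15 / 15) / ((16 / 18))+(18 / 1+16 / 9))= 9852764701 / 1346625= 7316.64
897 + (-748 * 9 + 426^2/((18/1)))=4247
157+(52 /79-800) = -50745 /79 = -642.34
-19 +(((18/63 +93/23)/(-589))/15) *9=-9010846/474145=-19.00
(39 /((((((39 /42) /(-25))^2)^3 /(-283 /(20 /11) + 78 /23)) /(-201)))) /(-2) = -1940910563098828125000 /8539739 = -227279845800770.74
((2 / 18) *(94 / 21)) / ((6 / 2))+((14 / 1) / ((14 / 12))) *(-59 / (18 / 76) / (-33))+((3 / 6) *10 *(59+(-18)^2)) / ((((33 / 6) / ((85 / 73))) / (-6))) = -1066201786 / 455301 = -2341.75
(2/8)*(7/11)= 7/44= 0.16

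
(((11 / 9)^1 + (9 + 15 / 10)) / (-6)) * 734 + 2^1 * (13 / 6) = -77203 / 54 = -1429.69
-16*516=-8256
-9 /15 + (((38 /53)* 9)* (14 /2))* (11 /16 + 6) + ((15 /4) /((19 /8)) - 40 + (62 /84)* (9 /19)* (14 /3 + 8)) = 75418839 /281960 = 267.48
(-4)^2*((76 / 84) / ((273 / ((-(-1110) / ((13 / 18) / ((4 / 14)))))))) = 1349760 / 57967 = 23.28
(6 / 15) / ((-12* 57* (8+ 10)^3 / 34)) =-17 / 4986360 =-0.00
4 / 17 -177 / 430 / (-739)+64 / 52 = 102996597 / 70227170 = 1.47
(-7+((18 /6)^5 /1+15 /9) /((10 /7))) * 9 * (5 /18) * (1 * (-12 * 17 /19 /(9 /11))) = -921536 /171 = -5389.10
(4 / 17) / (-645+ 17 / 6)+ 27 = 1768503 / 65501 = 27.00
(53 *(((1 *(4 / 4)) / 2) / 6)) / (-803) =-53 / 9636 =-0.01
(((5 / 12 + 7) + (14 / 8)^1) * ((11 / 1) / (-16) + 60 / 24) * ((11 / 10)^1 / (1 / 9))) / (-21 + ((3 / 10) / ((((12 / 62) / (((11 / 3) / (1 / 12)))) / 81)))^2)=87725 / 16275607808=0.00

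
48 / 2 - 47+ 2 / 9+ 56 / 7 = -133 / 9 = -14.78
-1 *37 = -37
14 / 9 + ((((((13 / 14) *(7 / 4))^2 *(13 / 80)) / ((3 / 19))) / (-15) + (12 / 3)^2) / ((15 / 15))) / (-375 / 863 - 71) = 1.33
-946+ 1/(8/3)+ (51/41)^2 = -12695957/13448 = -944.08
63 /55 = 1.15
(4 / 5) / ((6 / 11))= 22 / 15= 1.47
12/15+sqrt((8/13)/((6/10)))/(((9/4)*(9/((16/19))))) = 128*sqrt(390)/60021+4/5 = 0.84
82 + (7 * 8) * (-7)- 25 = -335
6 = 6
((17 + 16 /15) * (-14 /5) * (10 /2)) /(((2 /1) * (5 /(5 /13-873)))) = 21519568 /975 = 22071.35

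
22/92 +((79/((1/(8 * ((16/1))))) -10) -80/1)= 461023/46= 10022.24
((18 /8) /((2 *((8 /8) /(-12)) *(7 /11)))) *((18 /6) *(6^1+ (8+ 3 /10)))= -127413 /140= -910.09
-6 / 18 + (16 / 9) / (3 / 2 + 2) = 11 / 63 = 0.17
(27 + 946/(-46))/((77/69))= 444/77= 5.77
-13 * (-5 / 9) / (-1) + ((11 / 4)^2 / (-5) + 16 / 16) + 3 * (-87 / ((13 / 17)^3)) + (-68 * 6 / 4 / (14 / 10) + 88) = -6380727331 / 11072880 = -576.25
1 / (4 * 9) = 1 / 36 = 0.03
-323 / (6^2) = -323 / 36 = -8.97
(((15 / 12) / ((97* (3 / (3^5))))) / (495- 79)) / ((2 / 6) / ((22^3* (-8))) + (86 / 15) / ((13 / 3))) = 8085825 / 4263616958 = 0.00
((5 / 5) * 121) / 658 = 121 / 658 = 0.18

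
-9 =-9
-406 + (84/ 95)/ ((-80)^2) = -61711979/ 152000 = -406.00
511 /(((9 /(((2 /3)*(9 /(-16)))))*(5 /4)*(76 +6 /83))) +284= 7678981 /27060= 283.78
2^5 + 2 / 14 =225 / 7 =32.14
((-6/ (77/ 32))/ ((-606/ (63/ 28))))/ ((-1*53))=-72/ 412181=-0.00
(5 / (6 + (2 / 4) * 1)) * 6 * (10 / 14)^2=1500 / 637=2.35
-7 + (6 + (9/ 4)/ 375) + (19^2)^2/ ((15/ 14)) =182447909/ 1500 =121631.94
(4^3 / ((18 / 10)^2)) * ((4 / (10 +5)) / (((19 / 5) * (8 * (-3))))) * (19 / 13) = -800 / 9477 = -0.08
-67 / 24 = -2.79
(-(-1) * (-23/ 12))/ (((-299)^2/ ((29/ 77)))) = -29/ 3591588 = -0.00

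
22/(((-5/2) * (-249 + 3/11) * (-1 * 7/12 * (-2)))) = 121/3990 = 0.03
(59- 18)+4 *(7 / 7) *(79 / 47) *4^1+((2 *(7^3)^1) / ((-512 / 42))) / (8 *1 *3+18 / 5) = 18224373 / 276736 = 65.85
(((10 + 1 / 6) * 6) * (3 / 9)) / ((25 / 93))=1891 / 25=75.64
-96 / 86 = -48 / 43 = -1.12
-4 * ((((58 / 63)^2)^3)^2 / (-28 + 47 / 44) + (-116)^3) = 28922704910366089548361116574976 / 4632388169247411037421985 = 6243584.06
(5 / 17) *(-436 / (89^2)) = -2180 / 134657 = -0.02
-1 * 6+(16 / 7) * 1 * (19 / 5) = 94 / 35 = 2.69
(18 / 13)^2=324 / 169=1.92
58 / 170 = 29 / 85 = 0.34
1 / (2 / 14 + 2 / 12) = 42 / 13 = 3.23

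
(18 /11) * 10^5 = 1800000 /11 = 163636.36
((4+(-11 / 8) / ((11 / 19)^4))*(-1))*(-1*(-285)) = 25002765 / 10648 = 2348.12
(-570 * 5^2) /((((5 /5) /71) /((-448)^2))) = -203062272000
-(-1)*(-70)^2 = 4900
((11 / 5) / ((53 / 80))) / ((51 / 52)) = 3.39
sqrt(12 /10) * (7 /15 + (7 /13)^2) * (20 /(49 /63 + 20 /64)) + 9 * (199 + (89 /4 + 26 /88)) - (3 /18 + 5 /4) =368256 * sqrt(30) /132665 + 263009 /132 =2007.70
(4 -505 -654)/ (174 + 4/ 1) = -1155/ 178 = -6.49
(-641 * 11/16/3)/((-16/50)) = 176275/384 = 459.05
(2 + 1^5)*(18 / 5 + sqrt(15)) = 54 / 5 + 3*sqrt(15) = 22.42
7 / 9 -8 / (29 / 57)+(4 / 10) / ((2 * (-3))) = -19592 / 1305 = -15.01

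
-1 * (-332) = 332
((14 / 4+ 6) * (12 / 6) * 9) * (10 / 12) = 285 / 2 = 142.50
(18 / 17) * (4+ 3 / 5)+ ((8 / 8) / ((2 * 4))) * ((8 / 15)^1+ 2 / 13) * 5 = 70279 / 13260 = 5.30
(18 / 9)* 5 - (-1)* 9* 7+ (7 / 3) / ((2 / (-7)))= 389 / 6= 64.83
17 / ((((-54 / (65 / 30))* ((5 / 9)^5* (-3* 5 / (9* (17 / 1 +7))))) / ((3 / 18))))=483327 / 15625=30.93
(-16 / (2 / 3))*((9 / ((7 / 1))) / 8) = -27 / 7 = -3.86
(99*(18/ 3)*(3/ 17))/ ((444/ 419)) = 124443/ 1258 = 98.92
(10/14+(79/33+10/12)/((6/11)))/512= 557/43008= 0.01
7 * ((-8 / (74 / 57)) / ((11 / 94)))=-150024 / 407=-368.61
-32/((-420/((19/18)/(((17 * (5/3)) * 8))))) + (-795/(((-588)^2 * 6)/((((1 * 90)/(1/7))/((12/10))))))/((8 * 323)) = 1767317/6381446400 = 0.00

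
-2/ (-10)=1/ 5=0.20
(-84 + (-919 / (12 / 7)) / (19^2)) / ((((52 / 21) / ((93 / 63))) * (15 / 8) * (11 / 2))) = -11479951 / 2323035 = -4.94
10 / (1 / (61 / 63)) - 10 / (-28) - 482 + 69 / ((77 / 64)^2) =-45281317 / 106722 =-424.29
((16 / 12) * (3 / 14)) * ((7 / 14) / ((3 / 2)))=2 / 21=0.10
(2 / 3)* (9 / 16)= 3 / 8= 0.38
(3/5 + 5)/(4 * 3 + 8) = 7/25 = 0.28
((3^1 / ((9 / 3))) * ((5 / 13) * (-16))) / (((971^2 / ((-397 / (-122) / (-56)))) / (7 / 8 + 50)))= 807895 / 41869683128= 0.00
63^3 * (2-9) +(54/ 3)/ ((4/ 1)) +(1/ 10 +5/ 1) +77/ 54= -472585853/ 270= -1750317.97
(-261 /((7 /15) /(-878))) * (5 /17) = 17186850 /119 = 144427.31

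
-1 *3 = -3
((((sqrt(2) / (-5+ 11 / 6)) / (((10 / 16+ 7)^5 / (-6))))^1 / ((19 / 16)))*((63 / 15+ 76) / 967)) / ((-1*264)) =-315359232*sqrt(2) / 16216067390995285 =-0.00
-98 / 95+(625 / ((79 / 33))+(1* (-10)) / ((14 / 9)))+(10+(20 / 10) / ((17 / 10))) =236484652 / 893095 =264.79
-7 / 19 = -0.37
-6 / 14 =-3 / 7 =-0.43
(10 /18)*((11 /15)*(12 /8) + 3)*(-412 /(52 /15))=-21115 /78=-270.71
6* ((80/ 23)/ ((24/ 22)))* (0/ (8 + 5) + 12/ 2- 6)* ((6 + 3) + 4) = 0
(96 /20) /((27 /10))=16 /9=1.78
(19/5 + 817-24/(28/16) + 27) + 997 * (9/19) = 868722/665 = 1306.35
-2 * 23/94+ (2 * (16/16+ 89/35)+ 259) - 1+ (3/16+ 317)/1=581.78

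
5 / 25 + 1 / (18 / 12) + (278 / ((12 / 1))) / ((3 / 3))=721 / 30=24.03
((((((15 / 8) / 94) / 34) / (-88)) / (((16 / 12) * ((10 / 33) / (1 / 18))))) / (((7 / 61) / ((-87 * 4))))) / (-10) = -15921 / 57272320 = -0.00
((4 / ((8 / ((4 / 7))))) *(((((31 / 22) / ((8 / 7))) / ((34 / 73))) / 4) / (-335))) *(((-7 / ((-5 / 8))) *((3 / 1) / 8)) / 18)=-15841 / 120278400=-0.00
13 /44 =0.30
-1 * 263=-263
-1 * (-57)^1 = 57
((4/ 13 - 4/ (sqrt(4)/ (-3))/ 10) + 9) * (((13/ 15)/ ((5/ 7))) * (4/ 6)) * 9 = 9016/ 125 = 72.13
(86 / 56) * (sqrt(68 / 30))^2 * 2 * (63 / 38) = 2193 / 190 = 11.54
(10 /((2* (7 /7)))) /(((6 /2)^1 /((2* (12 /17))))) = 40 /17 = 2.35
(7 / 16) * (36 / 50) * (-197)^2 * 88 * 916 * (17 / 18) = 23266849298 / 25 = 930673971.92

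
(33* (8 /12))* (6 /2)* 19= 1254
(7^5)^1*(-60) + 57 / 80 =-80673543 / 80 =-1008419.29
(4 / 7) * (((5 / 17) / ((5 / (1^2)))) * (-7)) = -4 / 17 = -0.24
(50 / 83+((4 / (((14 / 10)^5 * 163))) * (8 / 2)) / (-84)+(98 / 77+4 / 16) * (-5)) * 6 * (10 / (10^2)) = -294622108681 / 70033626124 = -4.21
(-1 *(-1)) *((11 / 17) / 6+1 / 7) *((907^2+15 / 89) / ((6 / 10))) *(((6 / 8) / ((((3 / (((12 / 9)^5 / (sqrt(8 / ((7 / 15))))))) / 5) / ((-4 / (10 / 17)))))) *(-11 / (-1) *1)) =-9226359228416 *sqrt(210) / 4087503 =-32710103.84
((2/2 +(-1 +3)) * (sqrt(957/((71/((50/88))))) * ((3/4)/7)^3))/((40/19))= 0.00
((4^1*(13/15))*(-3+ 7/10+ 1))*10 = -45.07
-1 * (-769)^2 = -591361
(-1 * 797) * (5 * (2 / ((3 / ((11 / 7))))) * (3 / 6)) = -43835 / 21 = -2087.38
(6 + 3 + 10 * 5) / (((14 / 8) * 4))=59 / 7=8.43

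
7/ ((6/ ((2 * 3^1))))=7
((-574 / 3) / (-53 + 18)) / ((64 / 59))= 2419 / 480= 5.04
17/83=0.20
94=94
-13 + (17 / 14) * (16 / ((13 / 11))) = 313 / 91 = 3.44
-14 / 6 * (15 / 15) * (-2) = 14 / 3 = 4.67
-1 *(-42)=42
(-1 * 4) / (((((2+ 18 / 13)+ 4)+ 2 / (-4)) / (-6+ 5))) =104 / 179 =0.58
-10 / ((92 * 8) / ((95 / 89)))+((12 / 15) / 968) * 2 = -254623 / 19814960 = -0.01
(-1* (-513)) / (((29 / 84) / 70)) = 3016440 / 29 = 104015.17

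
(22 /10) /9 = 11 /45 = 0.24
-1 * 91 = -91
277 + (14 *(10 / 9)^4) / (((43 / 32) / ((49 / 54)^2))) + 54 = 70765117777 / 205667667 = 344.08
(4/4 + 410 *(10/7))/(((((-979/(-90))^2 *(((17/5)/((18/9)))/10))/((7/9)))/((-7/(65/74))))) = -38293668000/211815461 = -180.79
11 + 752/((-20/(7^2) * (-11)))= 9817/55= 178.49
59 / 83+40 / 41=5739 / 3403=1.69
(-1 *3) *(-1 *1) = 3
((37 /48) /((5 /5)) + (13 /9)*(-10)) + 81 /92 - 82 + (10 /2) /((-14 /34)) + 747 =14839243 /23184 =640.06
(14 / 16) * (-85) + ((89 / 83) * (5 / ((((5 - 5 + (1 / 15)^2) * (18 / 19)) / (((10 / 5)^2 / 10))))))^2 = 14293306045 / 55112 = 259350.16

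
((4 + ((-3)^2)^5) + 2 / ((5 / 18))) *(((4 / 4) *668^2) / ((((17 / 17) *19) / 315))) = 8301534785712 / 19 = 436922883458.53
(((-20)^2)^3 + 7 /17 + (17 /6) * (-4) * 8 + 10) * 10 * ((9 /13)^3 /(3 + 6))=881278894890 /37349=23595782.88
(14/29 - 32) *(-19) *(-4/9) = -266.15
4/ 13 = 0.31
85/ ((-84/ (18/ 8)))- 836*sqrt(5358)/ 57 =-1075.85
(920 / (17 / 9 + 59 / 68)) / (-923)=-563040 / 1557101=-0.36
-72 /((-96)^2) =-1 /128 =-0.01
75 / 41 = 1.83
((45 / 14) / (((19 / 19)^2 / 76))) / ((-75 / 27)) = -3078 / 35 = -87.94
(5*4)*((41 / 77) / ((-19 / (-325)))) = 266500 / 1463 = 182.16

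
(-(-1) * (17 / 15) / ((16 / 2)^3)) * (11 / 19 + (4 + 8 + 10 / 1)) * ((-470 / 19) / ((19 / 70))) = -3998995 / 877952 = -4.55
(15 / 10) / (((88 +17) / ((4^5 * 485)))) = 49664 / 7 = 7094.86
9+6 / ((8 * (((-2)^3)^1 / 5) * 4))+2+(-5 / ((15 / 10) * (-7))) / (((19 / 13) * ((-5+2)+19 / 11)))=3799129 / 357504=10.63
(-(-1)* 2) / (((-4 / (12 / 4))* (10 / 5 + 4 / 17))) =-51 / 76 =-0.67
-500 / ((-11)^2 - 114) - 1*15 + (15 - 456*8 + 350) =-3369.43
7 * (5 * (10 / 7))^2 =2500 / 7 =357.14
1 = 1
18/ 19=0.95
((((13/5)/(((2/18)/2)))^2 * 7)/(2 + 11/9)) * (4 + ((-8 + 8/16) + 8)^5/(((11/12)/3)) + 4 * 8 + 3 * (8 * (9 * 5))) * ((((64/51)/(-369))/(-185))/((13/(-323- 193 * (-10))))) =12409596946656/1028336375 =12067.64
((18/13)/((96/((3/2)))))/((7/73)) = 657/2912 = 0.23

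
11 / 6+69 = 425 / 6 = 70.83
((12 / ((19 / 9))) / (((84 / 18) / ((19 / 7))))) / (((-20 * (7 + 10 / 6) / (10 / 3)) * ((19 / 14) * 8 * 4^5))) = -81 / 14163968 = -0.00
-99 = -99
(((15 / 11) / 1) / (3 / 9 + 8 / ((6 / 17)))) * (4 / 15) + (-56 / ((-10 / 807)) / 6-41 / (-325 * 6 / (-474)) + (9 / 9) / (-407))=2261199536 / 3042325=743.25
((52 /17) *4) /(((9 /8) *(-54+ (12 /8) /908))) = -3021824 /15003333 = -0.20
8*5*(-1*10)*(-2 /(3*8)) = 100 /3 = 33.33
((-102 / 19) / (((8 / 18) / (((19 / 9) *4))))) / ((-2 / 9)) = 459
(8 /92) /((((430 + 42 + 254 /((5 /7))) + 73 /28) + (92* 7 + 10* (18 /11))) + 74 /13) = 40040 /688969301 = 0.00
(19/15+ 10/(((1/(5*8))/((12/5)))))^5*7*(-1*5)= -4362884833905135916693/151875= -28726813721186080.11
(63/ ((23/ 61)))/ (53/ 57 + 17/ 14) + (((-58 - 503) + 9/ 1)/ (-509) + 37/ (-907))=1434749880725/ 18167824039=78.97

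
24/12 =2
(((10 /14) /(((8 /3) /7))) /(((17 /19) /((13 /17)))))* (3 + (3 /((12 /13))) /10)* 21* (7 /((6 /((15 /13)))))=5572035 /36992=150.63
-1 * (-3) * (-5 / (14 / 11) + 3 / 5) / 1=-699 / 70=-9.99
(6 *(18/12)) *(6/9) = 6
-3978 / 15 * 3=-3978 / 5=-795.60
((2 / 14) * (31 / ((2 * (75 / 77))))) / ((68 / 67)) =22847 / 10200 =2.24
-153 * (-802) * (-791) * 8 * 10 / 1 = -7764835680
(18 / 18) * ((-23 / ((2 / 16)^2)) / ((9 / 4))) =-5888 / 9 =-654.22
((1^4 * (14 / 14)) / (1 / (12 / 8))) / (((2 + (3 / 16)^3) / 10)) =7.48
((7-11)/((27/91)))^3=-48228544/19683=-2450.26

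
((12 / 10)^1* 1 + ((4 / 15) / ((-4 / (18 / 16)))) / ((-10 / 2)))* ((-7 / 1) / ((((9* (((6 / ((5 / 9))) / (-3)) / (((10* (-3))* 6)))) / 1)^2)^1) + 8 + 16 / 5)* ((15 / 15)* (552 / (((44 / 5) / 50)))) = -8586774 / 11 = -780615.82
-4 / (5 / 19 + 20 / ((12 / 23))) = -0.10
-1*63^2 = -3969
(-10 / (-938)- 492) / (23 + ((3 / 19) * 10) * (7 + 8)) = -10.54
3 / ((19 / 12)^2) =432 / 361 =1.20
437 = 437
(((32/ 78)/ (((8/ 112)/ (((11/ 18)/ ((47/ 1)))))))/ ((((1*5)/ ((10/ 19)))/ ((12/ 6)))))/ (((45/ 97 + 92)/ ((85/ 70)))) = 580448/ 2811270267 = 0.00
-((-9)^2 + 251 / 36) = -3167 / 36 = -87.97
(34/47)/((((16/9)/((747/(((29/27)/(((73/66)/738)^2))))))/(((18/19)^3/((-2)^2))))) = 16444531953/121699758503488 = 0.00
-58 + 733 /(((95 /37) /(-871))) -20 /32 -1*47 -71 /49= -9263964707 /37240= -248763.82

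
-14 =-14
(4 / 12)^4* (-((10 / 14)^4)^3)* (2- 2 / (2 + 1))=-976562500 / 3363432789843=-0.00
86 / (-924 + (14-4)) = -43 / 457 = -0.09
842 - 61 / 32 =26883 / 32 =840.09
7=7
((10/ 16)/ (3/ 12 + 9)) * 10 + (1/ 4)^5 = 25637/ 37888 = 0.68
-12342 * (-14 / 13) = 172788 / 13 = 13291.38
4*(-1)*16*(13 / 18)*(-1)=416 / 9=46.22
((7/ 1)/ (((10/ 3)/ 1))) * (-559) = -11739/ 10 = -1173.90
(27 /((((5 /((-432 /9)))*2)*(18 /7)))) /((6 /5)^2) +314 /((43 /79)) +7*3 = 562.88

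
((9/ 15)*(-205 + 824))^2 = 137937.96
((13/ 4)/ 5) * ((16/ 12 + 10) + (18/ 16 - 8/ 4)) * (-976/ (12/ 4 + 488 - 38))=-199043/ 13590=-14.65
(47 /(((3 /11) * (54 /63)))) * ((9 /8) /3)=3619 /48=75.40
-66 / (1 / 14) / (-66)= 14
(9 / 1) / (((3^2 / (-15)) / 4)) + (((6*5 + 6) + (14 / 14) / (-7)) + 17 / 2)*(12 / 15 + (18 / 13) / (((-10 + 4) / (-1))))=-12993 / 910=-14.28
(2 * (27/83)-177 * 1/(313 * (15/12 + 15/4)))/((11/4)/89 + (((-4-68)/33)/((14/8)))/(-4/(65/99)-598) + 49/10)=0.11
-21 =-21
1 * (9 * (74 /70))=333 /35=9.51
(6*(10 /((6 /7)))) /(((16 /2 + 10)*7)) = 5 /9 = 0.56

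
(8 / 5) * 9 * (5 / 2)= 36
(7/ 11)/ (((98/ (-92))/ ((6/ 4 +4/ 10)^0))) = -0.60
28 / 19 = 1.47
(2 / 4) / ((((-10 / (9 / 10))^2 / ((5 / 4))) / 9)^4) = 0.00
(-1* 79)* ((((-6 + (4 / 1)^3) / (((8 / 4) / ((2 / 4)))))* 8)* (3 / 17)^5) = -2226852 / 1419857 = -1.57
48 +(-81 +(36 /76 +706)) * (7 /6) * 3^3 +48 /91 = 34149390 /1729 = 19750.95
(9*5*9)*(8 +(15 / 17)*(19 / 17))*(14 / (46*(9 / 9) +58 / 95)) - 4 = 25810283 / 23698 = 1089.13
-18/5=-3.60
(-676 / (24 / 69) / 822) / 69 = -0.03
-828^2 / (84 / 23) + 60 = -1313616 / 7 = -187659.43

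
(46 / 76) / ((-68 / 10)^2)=575 / 43928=0.01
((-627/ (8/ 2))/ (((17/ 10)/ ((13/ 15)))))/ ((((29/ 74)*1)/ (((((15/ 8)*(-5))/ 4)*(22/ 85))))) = 16587285/ 134096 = 123.70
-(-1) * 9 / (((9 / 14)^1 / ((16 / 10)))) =112 / 5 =22.40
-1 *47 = -47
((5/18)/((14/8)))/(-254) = -5/8001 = -0.00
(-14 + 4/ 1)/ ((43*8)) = -5/ 172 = -0.03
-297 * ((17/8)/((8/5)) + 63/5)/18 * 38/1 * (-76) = 53096241/80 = 663703.01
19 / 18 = 1.06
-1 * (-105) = 105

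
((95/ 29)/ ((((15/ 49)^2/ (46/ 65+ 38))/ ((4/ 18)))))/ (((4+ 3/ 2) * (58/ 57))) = 4361541352/ 81177525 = 53.73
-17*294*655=-3273690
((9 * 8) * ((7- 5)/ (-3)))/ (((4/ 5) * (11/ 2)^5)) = -1920/ 161051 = -0.01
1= 1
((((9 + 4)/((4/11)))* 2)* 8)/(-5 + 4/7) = -4004/31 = -129.16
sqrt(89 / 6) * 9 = 34.66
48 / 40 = 6 / 5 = 1.20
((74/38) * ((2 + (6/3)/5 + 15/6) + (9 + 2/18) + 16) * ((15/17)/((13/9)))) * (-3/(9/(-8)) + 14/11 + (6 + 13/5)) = 206769653/461890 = 447.66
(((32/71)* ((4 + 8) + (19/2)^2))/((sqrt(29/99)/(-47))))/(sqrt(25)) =-461352* sqrt(319)/10295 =-800.39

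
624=624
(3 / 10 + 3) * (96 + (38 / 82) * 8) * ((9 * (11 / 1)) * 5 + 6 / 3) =33523644 / 205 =163529.97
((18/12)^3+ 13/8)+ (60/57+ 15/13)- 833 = -203971/247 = -825.79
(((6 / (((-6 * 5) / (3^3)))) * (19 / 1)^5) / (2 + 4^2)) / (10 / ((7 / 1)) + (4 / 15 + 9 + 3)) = -155994237 / 2876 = -54240.00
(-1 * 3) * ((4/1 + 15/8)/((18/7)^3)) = -1.04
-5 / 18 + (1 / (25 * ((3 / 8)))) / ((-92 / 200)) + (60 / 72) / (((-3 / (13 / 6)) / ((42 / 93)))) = -15044 / 19251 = -0.78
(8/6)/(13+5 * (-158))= -0.00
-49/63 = -7/9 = -0.78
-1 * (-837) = 837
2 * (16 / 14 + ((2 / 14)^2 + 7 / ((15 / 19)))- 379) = -542386 / 735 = -737.94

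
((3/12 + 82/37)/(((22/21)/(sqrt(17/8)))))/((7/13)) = 14235 * sqrt(34)/13024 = 6.37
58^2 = 3364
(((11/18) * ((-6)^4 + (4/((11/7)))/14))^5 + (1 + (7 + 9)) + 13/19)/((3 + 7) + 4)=349861919477063686795/15707034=22274219275075.34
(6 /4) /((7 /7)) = 3 /2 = 1.50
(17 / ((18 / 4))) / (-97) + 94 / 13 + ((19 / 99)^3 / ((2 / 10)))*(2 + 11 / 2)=6082585855 / 815698026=7.46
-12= -12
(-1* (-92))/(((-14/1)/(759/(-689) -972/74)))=16695102/178451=93.56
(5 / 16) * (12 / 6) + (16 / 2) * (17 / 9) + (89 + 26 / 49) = 371381 / 3528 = 105.27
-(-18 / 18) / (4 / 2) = 1 / 2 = 0.50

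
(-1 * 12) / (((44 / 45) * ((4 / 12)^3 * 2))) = -3645 / 22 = -165.68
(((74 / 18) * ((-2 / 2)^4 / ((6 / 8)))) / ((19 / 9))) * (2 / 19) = 296 / 1083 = 0.27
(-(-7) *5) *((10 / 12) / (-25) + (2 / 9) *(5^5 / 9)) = 437311 / 162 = 2699.45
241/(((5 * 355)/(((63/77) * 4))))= 8676/19525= 0.44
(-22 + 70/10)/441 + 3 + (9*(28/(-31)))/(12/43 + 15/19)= -2051720/442029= -4.64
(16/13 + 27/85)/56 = 1711/61880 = 0.03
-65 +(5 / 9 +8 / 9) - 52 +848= 6592 / 9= 732.44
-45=-45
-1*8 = -8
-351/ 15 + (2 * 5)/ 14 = -794/ 35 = -22.69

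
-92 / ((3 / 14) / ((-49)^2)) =-3092488 / 3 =-1030829.33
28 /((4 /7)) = 49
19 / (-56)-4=-243 / 56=-4.34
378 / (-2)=-189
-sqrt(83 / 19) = -2.09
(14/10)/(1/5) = 7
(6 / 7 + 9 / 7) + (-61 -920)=-6852 / 7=-978.86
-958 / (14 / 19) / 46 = -28.26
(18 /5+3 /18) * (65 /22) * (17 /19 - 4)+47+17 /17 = 33713 /2508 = 13.44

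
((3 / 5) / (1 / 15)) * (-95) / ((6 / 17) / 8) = -19380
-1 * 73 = -73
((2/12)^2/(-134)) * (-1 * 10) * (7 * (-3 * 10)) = -175/402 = -0.44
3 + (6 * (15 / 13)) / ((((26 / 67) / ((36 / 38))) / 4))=226713 / 3211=70.61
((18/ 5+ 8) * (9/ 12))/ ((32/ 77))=6699/ 320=20.93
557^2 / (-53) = -310249 / 53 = -5853.75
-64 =-64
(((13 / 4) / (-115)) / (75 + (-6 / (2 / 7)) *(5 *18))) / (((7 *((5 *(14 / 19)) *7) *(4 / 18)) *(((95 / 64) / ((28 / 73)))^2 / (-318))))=-50798592 / 6163971034375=-0.00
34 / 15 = 2.27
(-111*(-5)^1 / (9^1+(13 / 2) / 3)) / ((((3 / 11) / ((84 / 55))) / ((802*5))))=74778480 / 67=1116096.72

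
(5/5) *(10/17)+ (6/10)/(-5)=199/425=0.47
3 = 3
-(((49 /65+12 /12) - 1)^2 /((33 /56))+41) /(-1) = 5850881 /139425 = 41.96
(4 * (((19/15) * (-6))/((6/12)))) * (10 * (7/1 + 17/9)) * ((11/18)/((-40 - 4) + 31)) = 267520/1053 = 254.06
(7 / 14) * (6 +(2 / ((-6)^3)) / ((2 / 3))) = 431 / 144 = 2.99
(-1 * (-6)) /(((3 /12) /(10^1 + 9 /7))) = 1896 /7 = 270.86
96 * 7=672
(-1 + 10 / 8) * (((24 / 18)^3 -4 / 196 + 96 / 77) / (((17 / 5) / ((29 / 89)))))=446455 / 5180868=0.09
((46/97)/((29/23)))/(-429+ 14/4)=-0.00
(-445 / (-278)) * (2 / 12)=445 / 1668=0.27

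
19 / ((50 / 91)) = 34.58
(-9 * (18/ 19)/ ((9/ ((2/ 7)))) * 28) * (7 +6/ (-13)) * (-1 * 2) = 24480/ 247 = 99.11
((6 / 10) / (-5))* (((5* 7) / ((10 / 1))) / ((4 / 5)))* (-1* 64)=168 / 5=33.60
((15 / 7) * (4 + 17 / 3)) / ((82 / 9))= 1305 / 574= 2.27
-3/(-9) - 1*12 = -35/3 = -11.67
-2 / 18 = -1 / 9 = -0.11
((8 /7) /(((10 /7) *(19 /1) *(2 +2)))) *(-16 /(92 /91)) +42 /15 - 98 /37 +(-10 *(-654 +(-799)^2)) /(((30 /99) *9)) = -567145222061 /242535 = -2338405.68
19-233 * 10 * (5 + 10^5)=-233011631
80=80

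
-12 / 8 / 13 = -3 / 26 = -0.12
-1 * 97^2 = -9409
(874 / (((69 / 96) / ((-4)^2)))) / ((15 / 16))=311296 / 15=20753.07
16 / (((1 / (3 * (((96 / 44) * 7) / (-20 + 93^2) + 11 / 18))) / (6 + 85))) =762312824 / 284757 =2677.06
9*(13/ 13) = 9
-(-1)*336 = 336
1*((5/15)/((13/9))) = 3/13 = 0.23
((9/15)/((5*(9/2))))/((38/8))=8/1425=0.01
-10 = -10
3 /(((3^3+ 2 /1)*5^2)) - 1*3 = -2172 /725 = -3.00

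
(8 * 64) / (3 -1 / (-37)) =1184 / 7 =169.14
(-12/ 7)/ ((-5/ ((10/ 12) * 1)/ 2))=4/ 7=0.57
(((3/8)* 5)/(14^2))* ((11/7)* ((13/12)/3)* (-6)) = -715/21952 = -0.03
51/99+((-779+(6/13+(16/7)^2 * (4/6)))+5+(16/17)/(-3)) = -275112731/357357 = -769.85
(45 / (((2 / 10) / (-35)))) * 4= -31500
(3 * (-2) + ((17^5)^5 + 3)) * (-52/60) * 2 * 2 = -300072625442116923704857639534808/15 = -20004841696141128246990510000000.00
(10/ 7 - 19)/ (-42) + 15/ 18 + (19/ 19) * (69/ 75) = 7981/ 3675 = 2.17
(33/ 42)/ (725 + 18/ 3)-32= -327477/ 10234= -32.00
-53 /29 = -1.83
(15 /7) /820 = 3 /1148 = 0.00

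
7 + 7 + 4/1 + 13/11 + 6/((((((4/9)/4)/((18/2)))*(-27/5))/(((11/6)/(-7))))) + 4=3600/77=46.75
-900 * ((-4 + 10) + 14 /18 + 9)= -14200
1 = 1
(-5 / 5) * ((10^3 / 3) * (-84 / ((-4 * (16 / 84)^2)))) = -385875 / 2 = -192937.50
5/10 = 1/2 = 0.50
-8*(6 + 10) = -128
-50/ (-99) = 50/ 99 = 0.51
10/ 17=0.59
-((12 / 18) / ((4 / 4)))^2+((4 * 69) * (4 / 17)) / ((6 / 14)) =23116 / 153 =151.08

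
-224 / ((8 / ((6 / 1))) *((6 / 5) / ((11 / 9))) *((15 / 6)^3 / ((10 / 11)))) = -448 / 45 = -9.96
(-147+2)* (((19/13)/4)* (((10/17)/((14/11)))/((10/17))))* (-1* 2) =30305/364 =83.26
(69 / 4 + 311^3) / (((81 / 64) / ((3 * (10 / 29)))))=19251358880 / 783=24586665.24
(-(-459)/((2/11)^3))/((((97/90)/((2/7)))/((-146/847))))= -3489.58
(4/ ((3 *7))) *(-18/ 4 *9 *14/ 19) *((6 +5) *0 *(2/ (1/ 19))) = 0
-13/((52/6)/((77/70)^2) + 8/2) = -4719/4052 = -1.16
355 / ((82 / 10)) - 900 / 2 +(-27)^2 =13214 / 41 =322.29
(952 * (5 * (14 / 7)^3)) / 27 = 38080 / 27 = 1410.37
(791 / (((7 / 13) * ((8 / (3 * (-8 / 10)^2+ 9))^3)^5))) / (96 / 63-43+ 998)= 107567430878282241135345476642434614196593 / 658210816000000000000000000000000000000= 163.42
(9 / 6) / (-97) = -3 / 194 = -0.02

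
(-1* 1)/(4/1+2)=-1/6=-0.17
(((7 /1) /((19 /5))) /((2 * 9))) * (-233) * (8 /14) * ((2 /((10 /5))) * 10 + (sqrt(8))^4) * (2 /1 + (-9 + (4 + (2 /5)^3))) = 12655628 /4275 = 2960.38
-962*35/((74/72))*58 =-1900080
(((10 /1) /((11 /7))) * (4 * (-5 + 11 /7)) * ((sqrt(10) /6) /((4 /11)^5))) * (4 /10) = -14641 * sqrt(10) /16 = -2893.68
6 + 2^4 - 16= 6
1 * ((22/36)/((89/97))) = 1067/1602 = 0.67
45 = 45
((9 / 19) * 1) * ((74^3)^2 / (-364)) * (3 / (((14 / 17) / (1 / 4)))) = -2355336843462 / 12103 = -194607687.64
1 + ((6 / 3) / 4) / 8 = 1.06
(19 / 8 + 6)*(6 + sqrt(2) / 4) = 67*sqrt(2) / 32 + 201 / 4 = 53.21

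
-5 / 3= -1.67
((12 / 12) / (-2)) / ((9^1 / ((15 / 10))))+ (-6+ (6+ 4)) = 47 / 12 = 3.92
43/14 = 3.07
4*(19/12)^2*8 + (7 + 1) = 794/9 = 88.22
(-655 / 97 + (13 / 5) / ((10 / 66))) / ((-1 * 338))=-12619 / 409825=-0.03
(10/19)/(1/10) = 5.26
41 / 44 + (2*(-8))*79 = -55575 / 44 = -1263.07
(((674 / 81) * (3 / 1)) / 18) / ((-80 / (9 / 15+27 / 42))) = -9773 / 453600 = -0.02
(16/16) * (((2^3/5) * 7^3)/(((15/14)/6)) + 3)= 76907/25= 3076.28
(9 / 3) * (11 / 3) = 11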